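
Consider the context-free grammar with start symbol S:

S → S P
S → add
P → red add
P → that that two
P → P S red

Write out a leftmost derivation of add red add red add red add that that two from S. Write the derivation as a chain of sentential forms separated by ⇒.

S ⇒ S P ⇒ S P P ⇒ S P P P ⇒ S P P P P ⇒ add P P P P ⇒ add red add P P P ⇒ add red add red add P P ⇒ add red add red add red add P ⇒ add red add red add red add that that two

S ⇒ S P   [S → S P]
S P ⇒ S P P   [S → S P]
S P P ⇒ S P P P   [S → S P]
S P P P ⇒ S P P P P   [S → S P]
S P P P P ⇒ add P P P P   [S → add]
add P P P P ⇒ add red add P P P   [P → red add]
add red add P P P ⇒ add red add red add P P   [P → red add]
add red add red add P P ⇒ add red add red add red add P   [P → red add]
add red add red add red add P ⇒ add red add red add red add that that two   [P → that that two]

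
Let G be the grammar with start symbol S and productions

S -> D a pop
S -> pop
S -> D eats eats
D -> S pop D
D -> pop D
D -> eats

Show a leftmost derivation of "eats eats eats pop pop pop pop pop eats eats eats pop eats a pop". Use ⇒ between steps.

S ⇒ D a pop   [S -> D a pop]
D a pop ⇒ S pop D a pop   [D -> S pop D]
S pop D a pop ⇒ D eats eats pop D a pop   [S -> D eats eats]
D eats eats pop D a pop ⇒ eats eats eats pop D a pop   [D -> eats]
eats eats eats pop D a pop ⇒ eats eats eats pop S pop D a pop   [D -> S pop D]
eats eats eats pop S pop D a pop ⇒ eats eats eats pop D eats eats pop D a pop   [S -> D eats eats]
eats eats eats pop D eats eats pop D a pop ⇒ eats eats eats pop pop D eats eats pop D a pop   [D -> pop D]
eats eats eats pop pop D eats eats pop D a pop ⇒ eats eats eats pop pop pop D eats eats pop D a pop   [D -> pop D]
eats eats eats pop pop pop D eats eats pop D a pop ⇒ eats eats eats pop pop pop pop D eats eats pop D a pop   [D -> pop D]
eats eats eats pop pop pop pop D eats eats pop D a pop ⇒ eats eats eats pop pop pop pop pop D eats eats pop D a pop   [D -> pop D]
eats eats eats pop pop pop pop pop D eats eats pop D a pop ⇒ eats eats eats pop pop pop pop pop eats eats eats pop D a pop   [D -> eats]
eats eats eats pop pop pop pop pop eats eats eats pop D a pop ⇒ eats eats eats pop pop pop pop pop eats eats eats pop eats a pop   [D -> eats]

S ⇒ D a pop ⇒ S pop D a pop ⇒ D eats eats pop D a pop ⇒ eats eats eats pop D a pop ⇒ eats eats eats pop S pop D a pop ⇒ eats eats eats pop D eats eats pop D a pop ⇒ eats eats eats pop pop D eats eats pop D a pop ⇒ eats eats eats pop pop pop D eats eats pop D a pop ⇒ eats eats eats pop pop pop pop D eats eats pop D a pop ⇒ eats eats eats pop pop pop pop pop D eats eats pop D a pop ⇒ eats eats eats pop pop pop pop pop eats eats eats pop D a pop ⇒ eats eats eats pop pop pop pop pop eats eats eats pop eats a pop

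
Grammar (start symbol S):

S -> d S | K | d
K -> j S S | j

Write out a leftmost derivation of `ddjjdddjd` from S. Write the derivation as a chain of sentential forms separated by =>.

S=>dS=>ddS=>ddK=>ddjSS=>ddjKS=>ddjjSSS=>ddjjdSSS=>ddjjddSSS=>ddjjdddSS=>ddjjdddKS=>ddjjdddjS=>ddjjdddjd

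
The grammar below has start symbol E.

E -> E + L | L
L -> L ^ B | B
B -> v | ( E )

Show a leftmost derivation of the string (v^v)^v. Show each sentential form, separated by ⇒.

E ⇒ L ⇒ L^B ⇒ B^B ⇒ (E)^B ⇒ (L)^B ⇒ (L^B)^B ⇒ (B^B)^B ⇒ (v^B)^B ⇒ (v^v)^B ⇒ (v^v)^v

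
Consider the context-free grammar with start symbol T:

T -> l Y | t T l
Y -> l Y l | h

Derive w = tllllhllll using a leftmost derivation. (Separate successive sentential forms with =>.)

T => tTl   [T -> t T l]
tTl => tlYl   [T -> l Y]
tlYl => tllYll   [Y -> l Y l]
tllYll => tlllYlll   [Y -> l Y l]
tlllYlll => tllllYllll   [Y -> l Y l]
tllllYllll => tllllhllll   [Y -> h]

T => tTl => tlYl => tllYll => tlllYlll => tllllYllll => tllllhllll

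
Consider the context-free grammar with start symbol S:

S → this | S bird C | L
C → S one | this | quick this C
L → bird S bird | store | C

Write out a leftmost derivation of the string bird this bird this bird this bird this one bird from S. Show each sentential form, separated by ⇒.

S ⇒ L   [S → L]
L ⇒ bird S bird   [L → bird S bird]
bird S bird ⇒ bird S bird C bird   [S → S bird C]
bird S bird C bird ⇒ bird S bird C bird C bird   [S → S bird C]
bird S bird C bird C bird ⇒ bird S bird C bird C bird C bird   [S → S bird C]
bird S bird C bird C bird C bird ⇒ bird this bird C bird C bird C bird   [S → this]
bird this bird C bird C bird C bird ⇒ bird this bird this bird C bird C bird   [C → this]
bird this bird this bird C bird C bird ⇒ bird this bird this bird this bird C bird   [C → this]
bird this bird this bird this bird C bird ⇒ bird this bird this bird this bird S one bird   [C → S one]
bird this bird this bird this bird S one bird ⇒ bird this bird this bird this bird this one bird   [S → this]

S ⇒ L ⇒ bird S bird ⇒ bird S bird C bird ⇒ bird S bird C bird C bird ⇒ bird S bird C bird C bird C bird ⇒ bird this bird C bird C bird C bird ⇒ bird this bird this bird C bird C bird ⇒ bird this bird this bird this bird C bird ⇒ bird this bird this bird this bird S one bird ⇒ bird this bird this bird this bird this one bird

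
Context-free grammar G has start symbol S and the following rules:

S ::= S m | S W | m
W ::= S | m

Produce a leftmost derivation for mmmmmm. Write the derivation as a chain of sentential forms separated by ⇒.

S ⇒ SW ⇒ SWW ⇒ SmWW ⇒ SWmWW ⇒ SWWmWW ⇒ mWWmWW ⇒ mmWmWW ⇒ mmmmWW ⇒ mmmmmW ⇒ mmmmmm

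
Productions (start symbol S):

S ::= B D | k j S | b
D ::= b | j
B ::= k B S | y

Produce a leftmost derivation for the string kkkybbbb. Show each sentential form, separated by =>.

S => BD => kBSD => kkBSSD => kkkBSSSD => kkkySSSD => kkkybSSD => kkkybbSD => kkkybbbD => kkkybbbb

S => BD   [S ::= B D]
BD => kBSD   [B ::= k B S]
kBSD => kkBSSD   [B ::= k B S]
kkBSSD => kkkBSSSD   [B ::= k B S]
kkkBSSSD => kkkySSSD   [B ::= y]
kkkySSSD => kkkybSSD   [S ::= b]
kkkybSSD => kkkybbSD   [S ::= b]
kkkybbSD => kkkybbbD   [S ::= b]
kkkybbbD => kkkybbbb   [D ::= b]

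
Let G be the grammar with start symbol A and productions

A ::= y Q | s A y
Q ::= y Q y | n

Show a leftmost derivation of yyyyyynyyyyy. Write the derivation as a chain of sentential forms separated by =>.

A => yQ => yyQy => yyyQyy => yyyyQyyy => yyyyyQyyyy => yyyyyyQyyyyy => yyyyyynyyyyy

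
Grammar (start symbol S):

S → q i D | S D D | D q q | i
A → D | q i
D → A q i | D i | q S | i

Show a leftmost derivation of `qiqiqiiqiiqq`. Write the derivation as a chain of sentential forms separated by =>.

S=>Dqq=>Diqq=>Aqiiqq=>Dqiiqq=>Diqiiqq=>Aqiiqiiqq=>Dqiiqiiqq=>Aqiqiiqiiqq=>qiqiqiiqiiqq

S => Dqq   [S → D q q]
Dqq => Diqq   [D → D i]
Diqq => Aqiiqq   [D → A q i]
Aqiiqq => Dqiiqq   [A → D]
Dqiiqq => Diqiiqq   [D → D i]
Diqiiqq => Aqiiqiiqq   [D → A q i]
Aqiiqiiqq => Dqiiqiiqq   [A → D]
Dqiiqiiqq => Aqiqiiqiiqq   [D → A q i]
Aqiqiiqiiqq => qiqiqiiqiiqq   [A → q i]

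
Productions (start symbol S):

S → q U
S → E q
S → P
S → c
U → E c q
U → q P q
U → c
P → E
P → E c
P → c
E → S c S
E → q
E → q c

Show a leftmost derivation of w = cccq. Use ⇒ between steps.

S ⇒ Eq ⇒ ScSq ⇒ ccSq ⇒ ccPq ⇒ cccq

S ⇒ Eq   [S → E q]
Eq ⇒ ScSq   [E → S c S]
ScSq ⇒ ccSq   [S → c]
ccSq ⇒ ccPq   [S → P]
ccPq ⇒ cccq   [P → c]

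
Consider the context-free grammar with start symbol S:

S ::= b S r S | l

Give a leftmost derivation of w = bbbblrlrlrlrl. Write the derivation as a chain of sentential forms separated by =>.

S=>bSrS=>bbSrSrS=>bbbSrSrSrS=>bbbbSrSrSrSrS=>bbbblrSrSrSrS=>bbbblrlrSrSrS=>bbbblrlrlrSrS=>bbbblrlrlrlrS=>bbbblrlrlrlrl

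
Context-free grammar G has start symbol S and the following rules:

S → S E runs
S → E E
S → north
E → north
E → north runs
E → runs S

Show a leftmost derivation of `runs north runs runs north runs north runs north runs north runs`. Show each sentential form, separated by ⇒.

S ⇒ E E ⇒ runs S E ⇒ runs north E ⇒ runs north runs S ⇒ runs north runs S E runs ⇒ runs north runs E E E runs ⇒ runs north runs runs S E E runs ⇒ runs north runs runs S E runs E E runs ⇒ runs north runs runs north E runs E E runs ⇒ runs north runs runs north runs S runs E E runs ⇒ runs north runs runs north runs north runs E E runs ⇒ runs north runs runs north runs north runs north E runs ⇒ runs north runs runs north runs north runs north runs S runs ⇒ runs north runs runs north runs north runs north runs north runs

S ⇒ E E   [S → E E]
E E ⇒ runs S E   [E → runs S]
runs S E ⇒ runs north E   [S → north]
runs north E ⇒ runs north runs S   [E → runs S]
runs north runs S ⇒ runs north runs S E runs   [S → S E runs]
runs north runs S E runs ⇒ runs north runs E E E runs   [S → E E]
runs north runs E E E runs ⇒ runs north runs runs S E E runs   [E → runs S]
runs north runs runs S E E runs ⇒ runs north runs runs S E runs E E runs   [S → S E runs]
runs north runs runs S E runs E E runs ⇒ runs north runs runs north E runs E E runs   [S → north]
runs north runs runs north E runs E E runs ⇒ runs north runs runs north runs S runs E E runs   [E → runs S]
runs north runs runs north runs S runs E E runs ⇒ runs north runs runs north runs north runs E E runs   [S → north]
runs north runs runs north runs north runs E E runs ⇒ runs north runs runs north runs north runs north E runs   [E → north]
runs north runs runs north runs north runs north E runs ⇒ runs north runs runs north runs north runs north runs S runs   [E → runs S]
runs north runs runs north runs north runs north runs S runs ⇒ runs north runs runs north runs north runs north runs north runs   [S → north]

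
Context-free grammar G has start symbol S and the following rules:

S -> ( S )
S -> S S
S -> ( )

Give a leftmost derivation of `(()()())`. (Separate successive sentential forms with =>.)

S=>(S)=>(SS)=>(SSS)=>(()SS)=>(()()S)=>(()()())

S => (S)   [S -> ( S )]
(S) => (SS)   [S -> S S]
(SS) => (SSS)   [S -> S S]
(SSS) => (()SS)   [S -> ( )]
(()SS) => (()()S)   [S -> ( )]
(()()S) => (()()())   [S -> ( )]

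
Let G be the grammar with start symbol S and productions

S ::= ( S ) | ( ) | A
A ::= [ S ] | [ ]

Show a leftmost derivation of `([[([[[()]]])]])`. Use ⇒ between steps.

S ⇒ (S) ⇒ (A) ⇒ ([S]) ⇒ ([A]) ⇒ ([[S]]) ⇒ ([[(S)]]) ⇒ ([[(A)]]) ⇒ ([[([S])]]) ⇒ ([[([A])]]) ⇒ ([[([[S]])]]) ⇒ ([[([[A]])]]) ⇒ ([[([[[S]]])]]) ⇒ ([[([[[()]]])]])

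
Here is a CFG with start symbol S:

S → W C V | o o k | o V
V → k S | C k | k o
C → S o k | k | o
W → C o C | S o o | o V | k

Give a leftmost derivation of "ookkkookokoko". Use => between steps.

S=>WCV=>CoCCV=>SokoCCV=>WCVokoCCV=>CoCCVokoCCV=>ooCCVokoCCV=>ookCVokoCCV=>ookkVokoCCV=>ookkkookoCCV=>ookkkookokCV=>ookkkookokoV=>ookkkookokoko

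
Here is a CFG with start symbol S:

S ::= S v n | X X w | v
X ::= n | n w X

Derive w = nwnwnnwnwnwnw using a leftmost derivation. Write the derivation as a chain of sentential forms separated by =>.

S => XXw => nwXXw => nwnwXXw => nwnwnXw => nwnwnnwXw => nwnwnnwnwXw => nwnwnnwnwnwXw => nwnwnnwnwnwnw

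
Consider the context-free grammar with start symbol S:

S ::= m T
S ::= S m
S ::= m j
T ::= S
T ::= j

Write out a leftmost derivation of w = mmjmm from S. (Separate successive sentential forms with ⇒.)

S ⇒ Sm ⇒ mTm ⇒ mSm ⇒ mSmm ⇒ mmTmm ⇒ mmjmm

S ⇒ Sm   [S ::= S m]
Sm ⇒ mTm   [S ::= m T]
mTm ⇒ mSm   [T ::= S]
mSm ⇒ mSmm   [S ::= S m]
mSmm ⇒ mmTmm   [S ::= m T]
mmTmm ⇒ mmjmm   [T ::= j]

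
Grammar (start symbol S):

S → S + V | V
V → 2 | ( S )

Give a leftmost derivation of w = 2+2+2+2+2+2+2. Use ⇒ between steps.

S ⇒ S+V ⇒ S+V+V ⇒ S+V+V+V ⇒ S+V+V+V+V ⇒ S+V+V+V+V+V ⇒ S+V+V+V+V+V+V ⇒ V+V+V+V+V+V+V ⇒ 2+V+V+V+V+V+V ⇒ 2+2+V+V+V+V+V ⇒ 2+2+2+V+V+V+V ⇒ 2+2+2+2+V+V+V ⇒ 2+2+2+2+2+V+V ⇒ 2+2+2+2+2+2+V ⇒ 2+2+2+2+2+2+2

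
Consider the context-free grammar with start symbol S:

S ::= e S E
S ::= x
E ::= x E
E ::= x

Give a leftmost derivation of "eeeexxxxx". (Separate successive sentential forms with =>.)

S => eSE => eeSEE => eeeSEEE => eeeeSEEEE => eeeexEEEE => eeeexxEEE => eeeexxxEE => eeeexxxxE => eeeexxxxx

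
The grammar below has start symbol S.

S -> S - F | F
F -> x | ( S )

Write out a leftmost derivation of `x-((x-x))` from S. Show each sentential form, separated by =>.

S => S-F => F-F => x-F => x-(S) => x-(F) => x-((S)) => x-((S-F)) => x-((F-F)) => x-((x-F)) => x-((x-x))

S => S-F   [S -> S - F]
S-F => F-F   [S -> F]
F-F => x-F   [F -> x]
x-F => x-(S)   [F -> ( S )]
x-(S) => x-(F)   [S -> F]
x-(F) => x-((S))   [F -> ( S )]
x-((S)) => x-((S-F))   [S -> S - F]
x-((S-F)) => x-((F-F))   [S -> F]
x-((F-F)) => x-((x-F))   [F -> x]
x-((x-F)) => x-((x-x))   [F -> x]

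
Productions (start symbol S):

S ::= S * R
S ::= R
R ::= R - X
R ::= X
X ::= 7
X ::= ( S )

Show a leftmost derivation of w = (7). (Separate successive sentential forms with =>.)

S => R => X => (S) => (R) => (X) => (7)

S => R   [S ::= R]
R => X   [R ::= X]
X => (S)   [X ::= ( S )]
(S) => (R)   [S ::= R]
(R) => (X)   [R ::= X]
(X) => (7)   [X ::= 7]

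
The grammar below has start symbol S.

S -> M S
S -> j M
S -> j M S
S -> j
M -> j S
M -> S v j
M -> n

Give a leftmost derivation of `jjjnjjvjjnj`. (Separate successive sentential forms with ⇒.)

S⇒jM⇒jjS⇒jjjMS⇒jjjnS⇒jjjnjMS⇒jjjnjSvjS⇒jjjnjjvjS⇒jjjnjjvjjMS⇒jjjnjjvjjnS⇒jjjnjjvjjnj

S ⇒ jM   [S -> j M]
jM ⇒ jjS   [M -> j S]
jjS ⇒ jjjMS   [S -> j M S]
jjjMS ⇒ jjjnS   [M -> n]
jjjnS ⇒ jjjnjMS   [S -> j M S]
jjjnjMS ⇒ jjjnjSvjS   [M -> S v j]
jjjnjSvjS ⇒ jjjnjjvjS   [S -> j]
jjjnjjvjS ⇒ jjjnjjvjjMS   [S -> j M S]
jjjnjjvjjMS ⇒ jjjnjjvjjnS   [M -> n]
jjjnjjvjjnS ⇒ jjjnjjvjjnj   [S -> j]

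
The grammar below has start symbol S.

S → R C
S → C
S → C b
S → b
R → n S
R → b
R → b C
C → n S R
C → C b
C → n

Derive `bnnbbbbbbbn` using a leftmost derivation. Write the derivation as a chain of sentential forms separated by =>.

S => RC => bCC => bnSRC => bnCbRC => bnCbbRC => bnCbbbRC => bnCbbbbRC => bnnSRbbbbRC => bnnbRbbbbRC => bnnbbbbbbRC => bnnbbbbbbbC => bnnbbbbbbbn

S => RC   [S → R C]
RC => bCC   [R → b C]
bCC => bnSRC   [C → n S R]
bnSRC => bnCbRC   [S → C b]
bnCbRC => bnCbbRC   [C → C b]
bnCbbRC => bnCbbbRC   [C → C b]
bnCbbbRC => bnCbbbbRC   [C → C b]
bnCbbbbRC => bnnSRbbbbRC   [C → n S R]
bnnSRbbbbRC => bnnbRbbbbRC   [S → b]
bnnbRbbbbRC => bnnbbbbbbRC   [R → b]
bnnbbbbbbRC => bnnbbbbbbbC   [R → b]
bnnbbbbbbbC => bnnbbbbbbbn   [C → n]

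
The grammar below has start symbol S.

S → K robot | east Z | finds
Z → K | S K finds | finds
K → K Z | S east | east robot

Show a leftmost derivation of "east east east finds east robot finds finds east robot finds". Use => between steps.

S => east Z => east S K finds => east east Z K finds => east east S K finds K finds => east east east Z K finds K finds => east east east finds K finds K finds => east east east finds K Z finds K finds => east east east finds east robot Z finds K finds => east east east finds east robot finds finds K finds => east east east finds east robot finds finds east robot finds

S => east Z   [S → east Z]
east Z => east S K finds   [Z → S K finds]
east S K finds => east east Z K finds   [S → east Z]
east east Z K finds => east east S K finds K finds   [Z → S K finds]
east east S K finds K finds => east east east Z K finds K finds   [S → east Z]
east east east Z K finds K finds => east east east finds K finds K finds   [Z → finds]
east east east finds K finds K finds => east east east finds K Z finds K finds   [K → K Z]
east east east finds K Z finds K finds => east east east finds east robot Z finds K finds   [K → east robot]
east east east finds east robot Z finds K finds => east east east finds east robot finds finds K finds   [Z → finds]
east east east finds east robot finds finds K finds => east east east finds east robot finds finds east robot finds   [K → east robot]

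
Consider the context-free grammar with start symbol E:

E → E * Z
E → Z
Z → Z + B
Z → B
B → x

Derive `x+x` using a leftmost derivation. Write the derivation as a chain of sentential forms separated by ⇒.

E ⇒ Z   [E → Z]
Z ⇒ Z+B   [Z → Z + B]
Z+B ⇒ B+B   [Z → B]
B+B ⇒ x+B   [B → x]
x+B ⇒ x+x   [B → x]

E⇒Z⇒Z+B⇒B+B⇒x+B⇒x+x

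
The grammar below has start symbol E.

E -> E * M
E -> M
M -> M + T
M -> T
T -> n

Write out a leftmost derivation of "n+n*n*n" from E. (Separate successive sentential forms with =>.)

E => E*M => E*M*M => M*M*M => M+T*M*M => T+T*M*M => n+T*M*M => n+n*M*M => n+n*T*M => n+n*n*M => n+n*n*T => n+n*n*n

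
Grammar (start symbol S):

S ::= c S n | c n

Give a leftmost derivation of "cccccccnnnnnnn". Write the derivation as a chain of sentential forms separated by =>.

S=>cSn=>ccSnn=>cccSnnn=>ccccSnnnn=>cccccSnnnnn=>ccccccSnnnnnn=>cccccccnnnnnnn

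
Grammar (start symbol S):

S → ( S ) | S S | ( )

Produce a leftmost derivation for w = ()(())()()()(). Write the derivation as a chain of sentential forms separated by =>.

S => SS => ()S => ()SS => ()SSS => ()(S)SS => ()(())SS => ()(())SSS => ()(())()SS => ()(())()SSS => ()(())()()SS => ()(())()()()S => ()(())()()()()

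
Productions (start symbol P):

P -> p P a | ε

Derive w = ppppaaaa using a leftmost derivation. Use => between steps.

P=>pPa=>ppPaa=>pppPaaa=>ppppPaaaa=>ppppaaaa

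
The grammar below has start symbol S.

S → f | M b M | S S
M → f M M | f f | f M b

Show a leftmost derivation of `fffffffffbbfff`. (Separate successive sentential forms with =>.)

S => SS => MbMS => fMbbMS => ffMMbbMS => fffMMMbbMS => fffffMMbbMS => fffffffMbbMS => fffffffffbbMS => fffffffffbbffS => fffffffffbbfff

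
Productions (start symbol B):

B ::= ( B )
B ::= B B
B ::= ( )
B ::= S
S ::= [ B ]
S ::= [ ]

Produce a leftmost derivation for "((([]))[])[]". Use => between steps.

B => BB => (B)B => (BB)B => ((B)B)B => (((B))B)B => (((S))B)B => ((([]))B)B => ((([]))S)B => ((([]))[])B => ((([]))[])S => ((([]))[])[]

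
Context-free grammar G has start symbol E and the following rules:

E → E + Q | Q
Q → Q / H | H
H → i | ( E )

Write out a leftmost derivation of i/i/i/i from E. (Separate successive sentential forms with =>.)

E=>Q=>Q/H=>Q/H/H=>Q/H/H/H=>H/H/H/H=>i/H/H/H=>i/i/H/H=>i/i/i/H=>i/i/i/i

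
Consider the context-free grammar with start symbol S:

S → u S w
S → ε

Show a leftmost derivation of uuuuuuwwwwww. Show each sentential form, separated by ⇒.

S ⇒ uSw   [S → u S w]
uSw ⇒ uuSww   [S → u S w]
uuSww ⇒ uuuSwww   [S → u S w]
uuuSwww ⇒ uuuuSwwww   [S → u S w]
uuuuSwwww ⇒ uuuuuSwwwww   [S → u S w]
uuuuuSwwwww ⇒ uuuuuuSwwwwww   [S → u S w]
uuuuuuSwwwwww ⇒ uuuuuuwwwwww   [S → ε]

S⇒uSw⇒uuSww⇒uuuSwww⇒uuuuSwwww⇒uuuuuSwwwww⇒uuuuuuSwwwwww⇒uuuuuuwwwwww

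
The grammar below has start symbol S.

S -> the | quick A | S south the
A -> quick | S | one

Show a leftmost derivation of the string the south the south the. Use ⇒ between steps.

S ⇒ S south the ⇒ S south the south the ⇒ the south the south the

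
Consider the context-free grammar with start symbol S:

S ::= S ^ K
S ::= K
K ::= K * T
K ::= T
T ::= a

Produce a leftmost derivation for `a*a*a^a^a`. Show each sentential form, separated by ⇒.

S ⇒ S^K ⇒ S^K^K ⇒ K^K^K ⇒ K*T^K^K ⇒ K*T*T^K^K ⇒ T*T*T^K^K ⇒ a*T*T^K^K ⇒ a*a*T^K^K ⇒ a*a*a^K^K ⇒ a*a*a^T^K ⇒ a*a*a^a^K ⇒ a*a*a^a^T ⇒ a*a*a^a^a

S ⇒ S^K   [S ::= S ^ K]
S^K ⇒ S^K^K   [S ::= S ^ K]
S^K^K ⇒ K^K^K   [S ::= K]
K^K^K ⇒ K*T^K^K   [K ::= K * T]
K*T^K^K ⇒ K*T*T^K^K   [K ::= K * T]
K*T*T^K^K ⇒ T*T*T^K^K   [K ::= T]
T*T*T^K^K ⇒ a*T*T^K^K   [T ::= a]
a*T*T^K^K ⇒ a*a*T^K^K   [T ::= a]
a*a*T^K^K ⇒ a*a*a^K^K   [T ::= a]
a*a*a^K^K ⇒ a*a*a^T^K   [K ::= T]
a*a*a^T^K ⇒ a*a*a^a^K   [T ::= a]
a*a*a^a^K ⇒ a*a*a^a^T   [K ::= T]
a*a*a^a^T ⇒ a*a*a^a^a   [T ::= a]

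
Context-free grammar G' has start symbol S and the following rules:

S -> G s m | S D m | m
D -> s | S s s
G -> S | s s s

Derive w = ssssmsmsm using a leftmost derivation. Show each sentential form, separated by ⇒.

S ⇒ Gsm ⇒ Ssm ⇒ Gsmsm ⇒ Ssmsm ⇒ Gsmsmsm ⇒ ssssmsmsm

S ⇒ Gsm   [S -> G s m]
Gsm ⇒ Ssm   [G -> S]
Ssm ⇒ Gsmsm   [S -> G s m]
Gsmsm ⇒ Ssmsm   [G -> S]
Ssmsm ⇒ Gsmsmsm   [S -> G s m]
Gsmsmsm ⇒ ssssmsmsm   [G -> s s s]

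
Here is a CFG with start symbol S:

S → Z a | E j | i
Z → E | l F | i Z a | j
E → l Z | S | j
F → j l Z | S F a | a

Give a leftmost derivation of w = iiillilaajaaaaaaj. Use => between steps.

S => Ej => Sj => Zaj => iZaaj => iiZaaaj => iiiZaaaaj => iiilFaaaaj => iiilSFaaaaaj => iiilEjFaaaaaj => iiillZjFaaaaaj => iiilliZajFaaaaaj => iiillilFajFaaaaaj => iiillilaajFaaaaaj => iiillilaajaaaaaaj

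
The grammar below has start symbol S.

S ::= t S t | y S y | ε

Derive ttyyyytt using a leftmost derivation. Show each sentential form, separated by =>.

S => tSt   [S ::= t S t]
tSt => ttStt   [S ::= t S t]
ttStt => ttySytt   [S ::= y S y]
ttySytt => ttyySyytt   [S ::= y S y]
ttyySyytt => ttyyyytt   [S ::= ε]

S => tSt => ttStt => ttySytt => ttyySyytt => ttyyyytt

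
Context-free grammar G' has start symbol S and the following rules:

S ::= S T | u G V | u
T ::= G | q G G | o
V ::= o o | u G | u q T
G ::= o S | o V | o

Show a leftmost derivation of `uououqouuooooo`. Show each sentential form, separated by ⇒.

S⇒uGV⇒uoSV⇒uouGVV⇒uouoVVV⇒uououqTVV⇒uououqGVV⇒uououqoSVV⇒uououqouVV⇒uououqouuGV⇒uououqouuoVV⇒uououqouuoooV⇒uououqouuooooo

S ⇒ uGV   [S ::= u G V]
uGV ⇒ uoSV   [G ::= o S]
uoSV ⇒ uouGVV   [S ::= u G V]
uouGVV ⇒ uouoVVV   [G ::= o V]
uouoVVV ⇒ uououqTVV   [V ::= u q T]
uououqTVV ⇒ uououqGVV   [T ::= G]
uououqGVV ⇒ uououqoSVV   [G ::= o S]
uououqoSVV ⇒ uououqouVV   [S ::= u]
uououqouVV ⇒ uououqouuGV   [V ::= u G]
uououqouuGV ⇒ uououqouuoVV   [G ::= o V]
uououqouuoVV ⇒ uououqouuoooV   [V ::= o o]
uououqouuoooV ⇒ uououqouuooooo   [V ::= o o]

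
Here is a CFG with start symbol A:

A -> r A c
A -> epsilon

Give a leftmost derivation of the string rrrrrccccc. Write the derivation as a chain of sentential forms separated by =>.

A => rAc   [A -> r A c]
rAc => rrAcc   [A -> r A c]
rrAcc => rrrAccc   [A -> r A c]
rrrAccc => rrrrAcccc   [A -> r A c]
rrrrAcccc => rrrrrAccccc   [A -> r A c]
rrrrrAccccc => rrrrrccccc   [A -> epsilon]

A=>rAc=>rrAcc=>rrrAccc=>rrrrAcccc=>rrrrrAccccc=>rrrrrccccc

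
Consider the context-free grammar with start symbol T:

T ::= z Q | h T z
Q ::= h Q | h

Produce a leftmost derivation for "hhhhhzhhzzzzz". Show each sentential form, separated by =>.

T => hTz => hhTzz => hhhTzzz => hhhhTzzzz => hhhhhTzzzzz => hhhhhzQzzzzz => hhhhhzhQzzzzz => hhhhhzhhzzzzz

T => hTz   [T ::= h T z]
hTz => hhTzz   [T ::= h T z]
hhTzz => hhhTzzz   [T ::= h T z]
hhhTzzz => hhhhTzzzz   [T ::= h T z]
hhhhTzzzz => hhhhhTzzzzz   [T ::= h T z]
hhhhhTzzzzz => hhhhhzQzzzzz   [T ::= z Q]
hhhhhzQzzzzz => hhhhhzhQzzzzz   [Q ::= h Q]
hhhhhzhQzzzzz => hhhhhzhhzzzzz   [Q ::= h]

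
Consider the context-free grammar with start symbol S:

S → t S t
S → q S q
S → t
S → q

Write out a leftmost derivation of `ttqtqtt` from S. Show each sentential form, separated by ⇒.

S⇒tSt⇒ttStt⇒ttqSqtt⇒ttqtqtt

S ⇒ tSt   [S → t S t]
tSt ⇒ ttStt   [S → t S t]
ttStt ⇒ ttqSqtt   [S → q S q]
ttqSqtt ⇒ ttqtqtt   [S → t]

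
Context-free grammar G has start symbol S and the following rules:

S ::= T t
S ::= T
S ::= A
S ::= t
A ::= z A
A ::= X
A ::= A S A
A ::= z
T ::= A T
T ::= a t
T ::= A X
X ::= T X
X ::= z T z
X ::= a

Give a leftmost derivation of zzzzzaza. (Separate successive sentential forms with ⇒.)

S ⇒ T ⇒ AX ⇒ zAX ⇒ zXX ⇒ zzTzX ⇒ zzATzX ⇒ zzzTzX ⇒ zzzAXzX ⇒ zzzzAXzX ⇒ zzzzzXzX ⇒ zzzzzazX ⇒ zzzzzaza

S ⇒ T   [S ::= T]
T ⇒ AX   [T ::= A X]
AX ⇒ zAX   [A ::= z A]
zAX ⇒ zXX   [A ::= X]
zXX ⇒ zzTzX   [X ::= z T z]
zzTzX ⇒ zzATzX   [T ::= A T]
zzATzX ⇒ zzzTzX   [A ::= z]
zzzTzX ⇒ zzzAXzX   [T ::= A X]
zzzAXzX ⇒ zzzzAXzX   [A ::= z A]
zzzzAXzX ⇒ zzzzzXzX   [A ::= z]
zzzzzXzX ⇒ zzzzzazX   [X ::= a]
zzzzzazX ⇒ zzzzzaza   [X ::= a]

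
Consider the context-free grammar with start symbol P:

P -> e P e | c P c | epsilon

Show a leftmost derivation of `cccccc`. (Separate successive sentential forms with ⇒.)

P ⇒ cPc ⇒ ccPcc ⇒ cccPccc ⇒ cccccc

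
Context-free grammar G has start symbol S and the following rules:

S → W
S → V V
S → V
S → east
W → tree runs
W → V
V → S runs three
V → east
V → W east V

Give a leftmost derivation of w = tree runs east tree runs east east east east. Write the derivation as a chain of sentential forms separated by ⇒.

S ⇒ W   [S → W]
W ⇒ V   [W → V]
V ⇒ W east V   [V → W east V]
W east V ⇒ V east V   [W → V]
V east V ⇒ W east V east V   [V → W east V]
W east V east V ⇒ tree runs east V east V   [W → tree runs]
tree runs east V east V ⇒ tree runs east W east V east V   [V → W east V]
tree runs east W east V east V ⇒ tree runs east tree runs east V east V   [W → tree runs]
tree runs east tree runs east V east V ⇒ tree runs east tree runs east east east V   [V → east]
tree runs east tree runs east east east V ⇒ tree runs east tree runs east east east east   [V → east]

S ⇒ W ⇒ V ⇒ W east V ⇒ V east V ⇒ W east V east V ⇒ tree runs east V east V ⇒ tree runs east W east V east V ⇒ tree runs east tree runs east V east V ⇒ tree runs east tree runs east east east V ⇒ tree runs east tree runs east east east east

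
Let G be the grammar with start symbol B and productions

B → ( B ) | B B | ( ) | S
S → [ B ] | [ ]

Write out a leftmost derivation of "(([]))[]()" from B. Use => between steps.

B=>BB=>(B)B=>((B))B=>((S))B=>(([]))B=>(([]))BB=>(([]))SB=>(([]))[]B=>(([]))[]()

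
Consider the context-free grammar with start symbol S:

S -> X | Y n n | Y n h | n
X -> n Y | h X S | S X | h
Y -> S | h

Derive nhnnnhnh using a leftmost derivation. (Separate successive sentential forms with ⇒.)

S ⇒ X   [S -> X]
X ⇒ nY   [X -> n Y]
nY ⇒ nS   [Y -> S]
nS ⇒ nYnh   [S -> Y n h]
nYnh ⇒ nSnh   [Y -> S]
nSnh ⇒ nYnhnh   [S -> Y n h]
nYnhnh ⇒ nSnhnh   [Y -> S]
nSnhnh ⇒ nYnnnhnh   [S -> Y n n]
nYnnnhnh ⇒ nhnnnhnh   [Y -> h]

S⇒X⇒nY⇒nS⇒nYnh⇒nSnh⇒nYnhnh⇒nSnhnh⇒nYnnnhnh⇒nhnnnhnh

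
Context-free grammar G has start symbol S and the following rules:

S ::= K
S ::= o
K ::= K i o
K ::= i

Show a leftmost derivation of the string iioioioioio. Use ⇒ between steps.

S⇒K⇒Kio⇒Kioio⇒Kioioio⇒Kioioioio⇒Kioioioioio⇒iioioioioio

S ⇒ K   [S ::= K]
K ⇒ Kio   [K ::= K i o]
Kio ⇒ Kioio   [K ::= K i o]
Kioio ⇒ Kioioio   [K ::= K i o]
Kioioio ⇒ Kioioioio   [K ::= K i o]
Kioioioio ⇒ Kioioioioio   [K ::= K i o]
Kioioioioio ⇒ iioioioioio   [K ::= i]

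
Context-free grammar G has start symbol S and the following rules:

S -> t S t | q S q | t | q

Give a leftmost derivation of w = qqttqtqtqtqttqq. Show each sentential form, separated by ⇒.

S ⇒ qSq ⇒ qqSqq ⇒ qqtStqq ⇒ qqttSttqq ⇒ qqttqSqttqq ⇒ qqttqtStqttqq ⇒ qqttqtqSqtqttqq ⇒ qqttqtqtqtqttqq

S ⇒ qSq   [S -> q S q]
qSq ⇒ qqSqq   [S -> q S q]
qqSqq ⇒ qqtStqq   [S -> t S t]
qqtStqq ⇒ qqttSttqq   [S -> t S t]
qqttSttqq ⇒ qqttqSqttqq   [S -> q S q]
qqttqSqttqq ⇒ qqttqtStqttqq   [S -> t S t]
qqttqtStqttqq ⇒ qqttqtqSqtqttqq   [S -> q S q]
qqttqtqSqtqttqq ⇒ qqttqtqtqtqttqq   [S -> t]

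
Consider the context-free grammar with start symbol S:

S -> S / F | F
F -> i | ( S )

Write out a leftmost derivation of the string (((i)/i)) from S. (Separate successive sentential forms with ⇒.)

S⇒F⇒(S)⇒(F)⇒((S))⇒((S/F))⇒((F/F))⇒(((S)/F))⇒(((F)/F))⇒(((i)/F))⇒(((i)/i))

S ⇒ F   [S -> F]
F ⇒ (S)   [F -> ( S )]
(S) ⇒ (F)   [S -> F]
(F) ⇒ ((S))   [F -> ( S )]
((S)) ⇒ ((S/F))   [S -> S / F]
((S/F)) ⇒ ((F/F))   [S -> F]
((F/F)) ⇒ (((S)/F))   [F -> ( S )]
(((S)/F)) ⇒ (((F)/F))   [S -> F]
(((F)/F)) ⇒ (((i)/F))   [F -> i]
(((i)/F)) ⇒ (((i)/i))   [F -> i]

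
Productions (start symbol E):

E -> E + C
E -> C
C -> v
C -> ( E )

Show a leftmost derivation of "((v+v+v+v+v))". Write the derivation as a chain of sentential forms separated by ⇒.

E ⇒ C ⇒ (E) ⇒ (C) ⇒ ((E)) ⇒ ((E+C)) ⇒ ((E+C+C)) ⇒ ((E+C+C+C)) ⇒ ((E+C+C+C+C)) ⇒ ((C+C+C+C+C)) ⇒ ((v+C+C+C+C)) ⇒ ((v+v+C+C+C)) ⇒ ((v+v+v+C+C)) ⇒ ((v+v+v+v+C)) ⇒ ((v+v+v+v+v))

E ⇒ C   [E -> C]
C ⇒ (E)   [C -> ( E )]
(E) ⇒ (C)   [E -> C]
(C) ⇒ ((E))   [C -> ( E )]
((E)) ⇒ ((E+C))   [E -> E + C]
((E+C)) ⇒ ((E+C+C))   [E -> E + C]
((E+C+C)) ⇒ ((E+C+C+C))   [E -> E + C]
((E+C+C+C)) ⇒ ((E+C+C+C+C))   [E -> E + C]
((E+C+C+C+C)) ⇒ ((C+C+C+C+C))   [E -> C]
((C+C+C+C+C)) ⇒ ((v+C+C+C+C))   [C -> v]
((v+C+C+C+C)) ⇒ ((v+v+C+C+C))   [C -> v]
((v+v+C+C+C)) ⇒ ((v+v+v+C+C))   [C -> v]
((v+v+v+C+C)) ⇒ ((v+v+v+v+C))   [C -> v]
((v+v+v+v+C)) ⇒ ((v+v+v+v+v))   [C -> v]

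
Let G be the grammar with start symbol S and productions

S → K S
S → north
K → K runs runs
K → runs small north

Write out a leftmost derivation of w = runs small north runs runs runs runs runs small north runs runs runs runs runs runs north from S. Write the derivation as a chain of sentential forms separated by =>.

S => K S => K runs runs S => K runs runs runs runs S => runs small north runs runs runs runs S => runs small north runs runs runs runs K S => runs small north runs runs runs runs K runs runs S => runs small north runs runs runs runs K runs runs runs runs S => runs small north runs runs runs runs K runs runs runs runs runs runs S => runs small north runs runs runs runs runs small north runs runs runs runs runs runs S => runs small north runs runs runs runs runs small north runs runs runs runs runs runs north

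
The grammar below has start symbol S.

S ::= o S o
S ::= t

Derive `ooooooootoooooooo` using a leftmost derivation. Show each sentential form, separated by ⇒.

S⇒oSo⇒ooSoo⇒oooSooo⇒ooooSoooo⇒oooooSooooo⇒ooooooSoooooo⇒oooooooSooooooo⇒ooooooooSoooooooo⇒ooooooootoooooooo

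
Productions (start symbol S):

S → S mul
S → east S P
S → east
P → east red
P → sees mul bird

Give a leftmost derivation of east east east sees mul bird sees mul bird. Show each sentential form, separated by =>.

S => east S P => east east S P P => east east east P P => east east east sees mul bird P => east east east sees mul bird sees mul bird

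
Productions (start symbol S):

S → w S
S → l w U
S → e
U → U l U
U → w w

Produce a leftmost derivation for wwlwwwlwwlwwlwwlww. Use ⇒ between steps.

S⇒wS⇒wwS⇒wwlwU⇒wwlwUlU⇒wwlwUlUlU⇒wwlwUlUlUlU⇒wwlwUlUlUlUlU⇒wwlwwwlUlUlUlU⇒wwlwwwlwwlUlUlU⇒wwlwwwlwwlwwlUlU⇒wwlwwwlwwlwwlwwlU⇒wwlwwwlwwlwwlwwlww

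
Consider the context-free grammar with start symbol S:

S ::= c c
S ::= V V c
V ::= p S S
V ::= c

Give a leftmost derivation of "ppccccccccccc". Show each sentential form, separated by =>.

S => VVc => pSSVc => pVVcSVc => ppSSVcSVc => ppVVcSVcSVc => ppcVcSVcSVc => ppcccSVcSVc => ppcccccVcSVc => ppcccccccSVc => ppcccccccccVc => ppccccccccccc

S => VVc   [S ::= V V c]
VVc => pSSVc   [V ::= p S S]
pSSVc => pVVcSVc   [S ::= V V c]
pVVcSVc => ppSSVcSVc   [V ::= p S S]
ppSSVcSVc => ppVVcSVcSVc   [S ::= V V c]
ppVVcSVcSVc => ppcVcSVcSVc   [V ::= c]
ppcVcSVcSVc => ppcccSVcSVc   [V ::= c]
ppcccSVcSVc => ppcccccVcSVc   [S ::= c c]
ppcccccVcSVc => ppcccccccSVc   [V ::= c]
ppcccccccSVc => ppcccccccccVc   [S ::= c c]
ppcccccccccVc => ppccccccccccc   [V ::= c]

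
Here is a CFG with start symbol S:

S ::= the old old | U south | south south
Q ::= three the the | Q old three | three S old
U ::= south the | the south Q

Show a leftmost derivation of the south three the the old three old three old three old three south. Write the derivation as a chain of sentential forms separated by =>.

S => U south   [S ::= U south]
U south => the south Q south   [U ::= the south Q]
the south Q south => the south Q old three south   [Q ::= Q old three]
the south Q old three south => the south Q old three old three south   [Q ::= Q old three]
the south Q old three old three south => the south Q old three old three old three south   [Q ::= Q old three]
the south Q old three old three old three south => the south Q old three old three old three old three south   [Q ::= Q old three]
the south Q old three old three old three old three south => the south three the the old three old three old three old three south   [Q ::= three the the]

S => U south => the south Q south => the south Q old three south => the south Q old three old three south => the south Q old three old three old three south => the south Q old three old three old three old three south => the south three the the old three old three old three old three south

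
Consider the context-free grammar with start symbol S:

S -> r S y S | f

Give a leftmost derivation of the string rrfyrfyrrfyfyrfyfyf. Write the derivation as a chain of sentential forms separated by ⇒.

S ⇒ rSyS ⇒ rrSySyS ⇒ rrfySyS ⇒ rrfyrSySyS ⇒ rrfyrfySyS ⇒ rrfyrfyrSySyS ⇒ rrfyrfyrrSySySyS ⇒ rrfyrfyrrfySySyS ⇒ rrfyrfyrrfyfySyS ⇒ rrfyrfyrrfyfyrSySyS ⇒ rrfyrfyrrfyfyrfySyS ⇒ rrfyrfyrrfyfyrfyfyS ⇒ rrfyrfyrrfyfyrfyfyf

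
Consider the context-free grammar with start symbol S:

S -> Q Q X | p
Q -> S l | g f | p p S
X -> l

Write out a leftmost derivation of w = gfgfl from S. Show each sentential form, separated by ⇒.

S ⇒ QQX ⇒ gfQX ⇒ gfgfX ⇒ gfgfl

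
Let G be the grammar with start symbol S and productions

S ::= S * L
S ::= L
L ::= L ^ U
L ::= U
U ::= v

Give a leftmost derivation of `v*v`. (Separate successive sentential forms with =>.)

S => S*L => L*L => U*L => v*L => v*U => v*v

S => S*L   [S ::= S * L]
S*L => L*L   [S ::= L]
L*L => U*L   [L ::= U]
U*L => v*L   [U ::= v]
v*L => v*U   [L ::= U]
v*U => v*v   [U ::= v]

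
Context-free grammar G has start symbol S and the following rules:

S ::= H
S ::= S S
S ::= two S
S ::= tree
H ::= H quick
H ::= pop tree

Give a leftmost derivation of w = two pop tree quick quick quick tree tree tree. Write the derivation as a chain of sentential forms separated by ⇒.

S ⇒ S S ⇒ S S S ⇒ two S S S ⇒ two H S S ⇒ two H quick S S ⇒ two H quick quick S S ⇒ two H quick quick quick S S ⇒ two pop tree quick quick quick S S ⇒ two pop tree quick quick quick S S S ⇒ two pop tree quick quick quick tree S S ⇒ two pop tree quick quick quick tree tree S ⇒ two pop tree quick quick quick tree tree tree

S ⇒ S S   [S ::= S S]
S S ⇒ S S S   [S ::= S S]
S S S ⇒ two S S S   [S ::= two S]
two S S S ⇒ two H S S   [S ::= H]
two H S S ⇒ two H quick S S   [H ::= H quick]
two H quick S S ⇒ two H quick quick S S   [H ::= H quick]
two H quick quick S S ⇒ two H quick quick quick S S   [H ::= H quick]
two H quick quick quick S S ⇒ two pop tree quick quick quick S S   [H ::= pop tree]
two pop tree quick quick quick S S ⇒ two pop tree quick quick quick S S S   [S ::= S S]
two pop tree quick quick quick S S S ⇒ two pop tree quick quick quick tree S S   [S ::= tree]
two pop tree quick quick quick tree S S ⇒ two pop tree quick quick quick tree tree S   [S ::= tree]
two pop tree quick quick quick tree tree S ⇒ two pop tree quick quick quick tree tree tree   [S ::= tree]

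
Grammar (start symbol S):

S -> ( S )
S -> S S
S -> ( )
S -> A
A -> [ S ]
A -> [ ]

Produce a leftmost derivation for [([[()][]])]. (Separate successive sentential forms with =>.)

S => A   [S -> A]
A => [S]   [A -> [ S ]]
[S] => [(S)]   [S -> ( S )]
[(S)] => [(A)]   [S -> A]
[(A)] => [([S])]   [A -> [ S ]]
[([S])] => [([SS])]   [S -> S S]
[([SS])] => [([AS])]   [S -> A]
[([AS])] => [([[S]S])]   [A -> [ S ]]
[([[S]S])] => [([[()]S])]   [S -> ( )]
[([[()]S])] => [([[()]A])]   [S -> A]
[([[()]A])] => [([[()][]])]   [A -> [ ]]

S => A => [S] => [(S)] => [(A)] => [([S])] => [([SS])] => [([AS])] => [([[S]S])] => [([[()]S])] => [([[()]A])] => [([[()][]])]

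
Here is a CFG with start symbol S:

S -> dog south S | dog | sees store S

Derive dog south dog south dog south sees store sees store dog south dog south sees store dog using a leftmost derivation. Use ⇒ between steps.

S ⇒ dog south S ⇒ dog south dog south S ⇒ dog south dog south dog south S ⇒ dog south dog south dog south sees store S ⇒ dog south dog south dog south sees store sees store S ⇒ dog south dog south dog south sees store sees store dog south S ⇒ dog south dog south dog south sees store sees store dog south dog south S ⇒ dog south dog south dog south sees store sees store dog south dog south sees store S ⇒ dog south dog south dog south sees store sees store dog south dog south sees store dog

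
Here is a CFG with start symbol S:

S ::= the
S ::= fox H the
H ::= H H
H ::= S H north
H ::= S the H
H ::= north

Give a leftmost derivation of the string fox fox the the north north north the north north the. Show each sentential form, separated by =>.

S => fox H the => fox S H north the => fox fox H the H north the => fox fox S H north the H north the => fox fox the H north the H north the => fox fox the S H north north the H north the => fox fox the the H north north the H north the => fox fox the the north north north the H north the => fox fox the the north north north the north north the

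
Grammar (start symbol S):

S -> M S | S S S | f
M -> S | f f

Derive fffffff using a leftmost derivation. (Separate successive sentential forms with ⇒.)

S ⇒ MS ⇒ ffS ⇒ ffSSS ⇒ ffSSSSS ⇒ fffSSSS ⇒ ffffSSS ⇒ fffffSS ⇒ ffffffS ⇒ fffffff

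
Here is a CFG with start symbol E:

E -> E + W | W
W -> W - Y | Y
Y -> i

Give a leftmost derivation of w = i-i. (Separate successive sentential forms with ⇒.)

E ⇒ W   [E -> W]
W ⇒ W-Y   [W -> W - Y]
W-Y ⇒ Y-Y   [W -> Y]
Y-Y ⇒ i-Y   [Y -> i]
i-Y ⇒ i-i   [Y -> i]

E ⇒ W ⇒ W-Y ⇒ Y-Y ⇒ i-Y ⇒ i-i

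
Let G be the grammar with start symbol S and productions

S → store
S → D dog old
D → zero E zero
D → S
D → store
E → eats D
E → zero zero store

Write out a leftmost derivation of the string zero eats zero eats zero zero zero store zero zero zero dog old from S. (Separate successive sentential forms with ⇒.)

S ⇒ D dog old ⇒ zero E zero dog old ⇒ zero eats D zero dog old ⇒ zero eats zero E zero zero dog old ⇒ zero eats zero eats D zero zero dog old ⇒ zero eats zero eats zero E zero zero zero dog old ⇒ zero eats zero eats zero zero zero store zero zero zero dog old

S ⇒ D dog old   [S → D dog old]
D dog old ⇒ zero E zero dog old   [D → zero E zero]
zero E zero dog old ⇒ zero eats D zero dog old   [E → eats D]
zero eats D zero dog old ⇒ zero eats zero E zero zero dog old   [D → zero E zero]
zero eats zero E zero zero dog old ⇒ zero eats zero eats D zero zero dog old   [E → eats D]
zero eats zero eats D zero zero dog old ⇒ zero eats zero eats zero E zero zero zero dog old   [D → zero E zero]
zero eats zero eats zero E zero zero zero dog old ⇒ zero eats zero eats zero zero zero store zero zero zero dog old   [E → zero zero store]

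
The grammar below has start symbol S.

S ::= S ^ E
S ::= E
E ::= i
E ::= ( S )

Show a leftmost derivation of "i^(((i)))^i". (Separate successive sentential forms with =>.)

S => S^E => S^E^E => E^E^E => i^E^E => i^(S)^E => i^(E)^E => i^((S))^E => i^((E))^E => i^(((S)))^E => i^(((E)))^E => i^(((i)))^E => i^(((i)))^i

S => S^E   [S ::= S ^ E]
S^E => S^E^E   [S ::= S ^ E]
S^E^E => E^E^E   [S ::= E]
E^E^E => i^E^E   [E ::= i]
i^E^E => i^(S)^E   [E ::= ( S )]
i^(S)^E => i^(E)^E   [S ::= E]
i^(E)^E => i^((S))^E   [E ::= ( S )]
i^((S))^E => i^((E))^E   [S ::= E]
i^((E))^E => i^(((S)))^E   [E ::= ( S )]
i^(((S)))^E => i^(((E)))^E   [S ::= E]
i^(((E)))^E => i^(((i)))^E   [E ::= i]
i^(((i)))^E => i^(((i)))^i   [E ::= i]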